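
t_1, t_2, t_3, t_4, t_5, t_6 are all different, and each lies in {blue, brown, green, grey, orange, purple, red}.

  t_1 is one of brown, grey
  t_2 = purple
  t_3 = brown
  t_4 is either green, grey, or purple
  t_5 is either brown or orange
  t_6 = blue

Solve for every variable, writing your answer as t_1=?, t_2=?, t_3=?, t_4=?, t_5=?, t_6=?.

t_1=grey, t_2=purple, t_3=brown, t_4=green, t_5=orange, t_6=blue

t_2's domain is down to {purple}, so t_2 = purple. Remove purple from t_4.
That leaves t_3 = brown. Eliminate brown elsewhere: t_1, t_5.
t_5 has just one choice, so t_5 = orange.
t_6 must be blue (only option left).
t_1's domain is down to {grey}, so t_1 = grey. Remove grey from t_4.
t_4 has just one choice, so t_4 = green.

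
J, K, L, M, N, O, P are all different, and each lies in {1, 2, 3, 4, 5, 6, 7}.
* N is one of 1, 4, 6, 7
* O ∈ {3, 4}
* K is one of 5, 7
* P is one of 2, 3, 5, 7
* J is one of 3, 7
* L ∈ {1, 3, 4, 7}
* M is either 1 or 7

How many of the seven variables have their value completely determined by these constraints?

Among the 7 variables, 2 fits only P (and all 7 values in {1, 2, 3, 4, 5, 6, 7} must be used), so P = 2.
The 6 still-open variables together cover exactly {1, 3, 4, 5, 6, 7} — 6 values for 6 variables — and 5 appears only in K's list, so K = 5.
The 5 still-open variables together cover exactly {1, 3, 4, 6, 7} — 5 values for 5 variables — and 6 appears only in N's list, so N = 6.
Determined: K=5, N=6, P=2. The other variables each still have more than one consistent value. That makes 3.

3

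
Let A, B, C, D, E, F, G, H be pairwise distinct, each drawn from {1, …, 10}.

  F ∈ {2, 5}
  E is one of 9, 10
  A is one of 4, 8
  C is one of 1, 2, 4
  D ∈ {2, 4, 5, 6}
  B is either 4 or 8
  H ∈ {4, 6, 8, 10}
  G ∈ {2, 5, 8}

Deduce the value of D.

6

The 8 variables together cover exactly {1, 2, 4, 5, 6, 8, 9, 10} — 8 values for 8 variables — and 1 appears only in C's list, so C = 1.
Among the 7 still-open variables, 9 fits only E (and all 7 values in {2, 4, 5, 6, 8, 9, 10} must be used), so E = 9.
The 6 still-open variables together cover exactly {2, 4, 5, 6, 8, 10} — 6 values for 6 variables — and 10 appears only in H's list, so H = 10.
Among the 5 still-open variables, 6 fits only D (and all 5 values in {2, 4, 5, 6, 8} must be used), so D = 6.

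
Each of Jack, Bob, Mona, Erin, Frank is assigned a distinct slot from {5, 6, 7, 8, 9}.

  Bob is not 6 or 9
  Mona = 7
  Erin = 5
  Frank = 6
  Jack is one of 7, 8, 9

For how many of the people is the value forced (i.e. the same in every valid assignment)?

Mona has just one choice, so Mona = 7. Strike 7 from Jack, Bob.
Erin's domain is down to {5}, so Erin = 5. Strike 5 from Bob.
Frank must be 6 (only option left).
Bob has just one choice, so Bob = 8. Strike 8 from Jack.
That leaves Jack = 9.
Every person is fixed: Jack=9, Bob=8, Mona=7, Erin=5, Frank=6. That makes 5.

5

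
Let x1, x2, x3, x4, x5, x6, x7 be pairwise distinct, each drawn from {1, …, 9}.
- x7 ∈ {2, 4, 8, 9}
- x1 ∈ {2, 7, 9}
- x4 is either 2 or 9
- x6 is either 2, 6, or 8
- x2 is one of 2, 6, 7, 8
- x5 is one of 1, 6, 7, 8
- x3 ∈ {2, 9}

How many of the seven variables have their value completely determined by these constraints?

3

Among the 7 variables, 1 fits only x5 (and all 7 values in {1, 2, 4, 6, 7, 8, 9} must be used), so x5 = 1.
The 6 still-open variables draw from only 6 values {2, 4, 6, 7, 8, 9}, so each is used; only x7 can be 4, hence x7 = 4.
The 2 variables x3 and x4 are confined to {2, 9}, which locks those values in; drop them from x1, x2, x6.
x1 has just one choice, so x1 = 7. Eliminate 7 elsewhere: x2.
Determined: x1=7, x5=1, x7=4. The other variables each still have more than one consistent value. That makes 3.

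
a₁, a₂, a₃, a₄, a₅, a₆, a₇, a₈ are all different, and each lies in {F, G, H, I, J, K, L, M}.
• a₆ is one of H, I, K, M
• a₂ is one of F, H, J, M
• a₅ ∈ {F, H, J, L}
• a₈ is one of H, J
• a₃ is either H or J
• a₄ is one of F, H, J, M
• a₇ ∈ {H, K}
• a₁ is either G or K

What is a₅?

L

The 8 variables draw from only 8 values {F, G, H, I, J, K, L, M}, so each is used; only a₁ can be G, hence a₁ = G.
The 7 still-open variables draw from only 7 values {F, H, I, J, K, L, M}, so each is used; only a₆ can be I, hence a₆ = I.
The 6 still-open variables together cover exactly {F, H, J, K, L, M} — 6 values for 6 variables — and K appears only in a₇'s list, so a₇ = K.
Among the 5 still-open variables, L fits only a₅ (and all 5 values in {F, H, J, L, M} must be used), so a₅ = L.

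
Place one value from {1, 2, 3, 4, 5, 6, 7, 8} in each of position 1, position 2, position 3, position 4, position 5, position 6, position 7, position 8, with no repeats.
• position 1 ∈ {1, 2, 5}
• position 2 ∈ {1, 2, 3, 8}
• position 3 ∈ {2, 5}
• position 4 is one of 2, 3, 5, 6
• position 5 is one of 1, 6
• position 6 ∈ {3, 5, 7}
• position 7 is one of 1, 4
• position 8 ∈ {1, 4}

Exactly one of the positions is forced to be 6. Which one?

The 8 variables together cover exactly {1, 2, 3, 4, 5, 6, 7, 8} — 8 values for 8 variables — and 7 appears only in position 6's list, so position 6 = 7.
The 7 still-open variables draw from only 7 values {1, 2, 3, 4, 5, 6, 8}, so each is used; only position 2 can be 8, hence position 2 = 8.
The 6 still-open variables together cover exactly {1, 2, 3, 4, 5, 6} — 6 values for 6 variables — and 3 appears only in position 4's list, so position 4 = 3.
The 5 still-open variables together cover exactly {1, 2, 4, 5, 6} — 5 values for 5 variables — and 6 appears only in position 5's list, so position 5 = 6.

position 5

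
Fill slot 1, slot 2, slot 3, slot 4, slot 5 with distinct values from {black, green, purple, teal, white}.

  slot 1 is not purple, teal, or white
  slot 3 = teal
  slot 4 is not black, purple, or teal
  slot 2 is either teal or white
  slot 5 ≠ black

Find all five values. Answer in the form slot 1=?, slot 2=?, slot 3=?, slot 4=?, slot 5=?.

slot 1=black, slot 2=white, slot 3=teal, slot 4=green, slot 5=purple

slot 3's domain is down to {teal}, so slot 3 = teal. Strike teal from slot 2, slot 5.
slot 2 has just one choice, so slot 2 = white. Eliminate white elsewhere: slot 4, slot 5.
That leaves slot 4 = green. So slot 1, slot 5 can't be green.
slot 5 has just one choice, so slot 5 = purple.
That leaves slot 1 = black.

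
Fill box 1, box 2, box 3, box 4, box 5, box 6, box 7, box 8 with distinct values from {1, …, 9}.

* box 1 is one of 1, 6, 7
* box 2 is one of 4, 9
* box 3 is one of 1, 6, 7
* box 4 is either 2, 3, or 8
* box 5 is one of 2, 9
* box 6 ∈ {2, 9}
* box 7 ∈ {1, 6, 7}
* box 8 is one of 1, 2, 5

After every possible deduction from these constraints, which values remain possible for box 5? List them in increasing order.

box 5 and box 6 between them cover only {2, 9} — a naked pair. Remove those values from box 2, box 4, box 8.
box 2 has just one choice, so box 2 = 4.
box 1, box 3, box 7 share exactly the 3 values {1, 6, 7}; by pigeonhole those values go to them, so strike 1, 6, 7 from box 8.
box 8's domain is down to {5}, so box 8 = 5.
No further eliminations apply; box 5 can still be any of 2, 9.

2, 9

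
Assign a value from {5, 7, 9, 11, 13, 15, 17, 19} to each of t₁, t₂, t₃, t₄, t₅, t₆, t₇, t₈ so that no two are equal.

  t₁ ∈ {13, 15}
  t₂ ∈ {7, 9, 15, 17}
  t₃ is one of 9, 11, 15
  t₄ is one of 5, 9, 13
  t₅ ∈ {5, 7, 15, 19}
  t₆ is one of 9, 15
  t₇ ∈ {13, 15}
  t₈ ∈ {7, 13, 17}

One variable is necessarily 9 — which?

The 8 variables together cover exactly {5, 7, 9, 11, 13, 15, 17, 19} — 8 values for 8 variables — and 11 appears only in t₃'s list, so t₃ = 11.
The 7 still-open variables together cover exactly {5, 7, 9, 13, 15, 17, 19} — 7 values for 7 variables — and 19 appears only in t₅'s list, so t₅ = 19.
Among the 6 still-open variables, 5 fits only t₄ (and all 6 values in {5, 7, 9, 13, 15, 17} must be used), so t₄ = 5.
t₁ and t₇ between them cover only {13, 15} — a naked pair. Remove those values from t₂, t₆, t₈.
So 9 goes to t₆.

t₆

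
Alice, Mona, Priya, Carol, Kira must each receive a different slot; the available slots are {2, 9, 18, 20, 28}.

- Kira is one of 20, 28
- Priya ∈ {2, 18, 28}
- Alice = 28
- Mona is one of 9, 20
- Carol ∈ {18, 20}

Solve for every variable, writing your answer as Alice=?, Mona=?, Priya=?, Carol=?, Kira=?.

Alice=28, Mona=9, Priya=2, Carol=18, Kira=20

Alice must be 28 (only option left). Remove 28 from Priya, Kira.
Kira must be 20 (only option left). Strike 20 from Mona, Carol.
Mona's domain is down to {9}, so Mona = 9.
Carol must be 18 (only option left). Eliminate 18 elsewhere: Priya.
Priya must be 2 (only option left).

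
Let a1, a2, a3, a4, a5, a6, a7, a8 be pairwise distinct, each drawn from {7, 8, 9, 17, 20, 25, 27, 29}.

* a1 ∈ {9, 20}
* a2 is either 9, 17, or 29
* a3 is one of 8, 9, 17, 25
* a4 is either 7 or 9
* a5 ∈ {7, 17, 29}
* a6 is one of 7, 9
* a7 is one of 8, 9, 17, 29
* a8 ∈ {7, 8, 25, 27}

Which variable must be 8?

a7

Among the 8 variables, 20 fits only a1 (and all 8 values in {7, 8, 9, 17, 20, 25, 27, 29} must be used), so a1 = 20.
Among the 7 still-open variables, 27 fits only a8 (and all 7 values in {7, 8, 9, 17, 25, 27, 29} must be used), so a8 = 27.
Among the 6 still-open variables, 25 fits only a3 (and all 6 values in {7, 8, 9, 17, 25, 29} must be used), so a3 = 25.
The 5 still-open variables together cover exactly {7, 8, 9, 17, 29} — 5 values for 5 variables — and 8 appears only in a7's list, so a7 = 8.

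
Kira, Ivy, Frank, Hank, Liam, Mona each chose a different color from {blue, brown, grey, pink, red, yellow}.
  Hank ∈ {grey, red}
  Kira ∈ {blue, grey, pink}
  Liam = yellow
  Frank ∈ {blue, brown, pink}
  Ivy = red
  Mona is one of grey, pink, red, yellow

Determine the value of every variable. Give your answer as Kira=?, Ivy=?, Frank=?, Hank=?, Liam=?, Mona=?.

Ivy's domain is down to {red}, so Ivy = red. Remove red from Hank, Mona.
Hank's domain is down to {grey}, so Hank = grey. Remove grey from Kira, Mona.
Liam's domain is down to {yellow}, so Liam = yellow. So Mona can't be yellow.
Mona must be pink (only option left). Remove pink from Kira, Frank.
Kira must be blue (only option left). Eliminate blue elsewhere: Frank.
That leaves Frank = brown.

Kira=blue, Ivy=red, Frank=brown, Hank=grey, Liam=yellow, Mona=pink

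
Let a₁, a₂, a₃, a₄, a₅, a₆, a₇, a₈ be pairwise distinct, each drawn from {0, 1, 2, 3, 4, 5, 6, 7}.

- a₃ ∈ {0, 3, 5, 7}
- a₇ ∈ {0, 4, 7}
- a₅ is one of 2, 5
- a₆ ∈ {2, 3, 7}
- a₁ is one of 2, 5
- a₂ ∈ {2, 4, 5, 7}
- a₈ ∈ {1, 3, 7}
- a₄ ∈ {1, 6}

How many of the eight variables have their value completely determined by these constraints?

The 8 variables together cover exactly {0, 1, 2, 3, 4, 5, 6, 7} — 8 values for 8 variables — and 6 appears only in a₄'s list, so a₄ = 6.
The 7 still-open variables together cover exactly {0, 1, 2, 3, 4, 5, 7} — 7 values for 7 variables — and 1 appears only in a₈'s list, so a₈ = 1.
a₁ and a₅ share exactly the 2 values {2, 5}; by pigeonhole those values go to them, so strike 2, 5 from a₂, a₃, a₆.
Determined: a₄=6, a₈=1. The other variables each still have more than one consistent value. That makes 2.

2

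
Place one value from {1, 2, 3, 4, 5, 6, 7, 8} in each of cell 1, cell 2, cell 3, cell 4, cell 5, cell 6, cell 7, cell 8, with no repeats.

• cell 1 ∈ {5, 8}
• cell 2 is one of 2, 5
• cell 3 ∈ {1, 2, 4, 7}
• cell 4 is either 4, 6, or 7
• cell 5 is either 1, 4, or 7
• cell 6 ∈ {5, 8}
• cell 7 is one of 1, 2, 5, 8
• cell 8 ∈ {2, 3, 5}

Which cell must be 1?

cell 7

The 8 variables together cover exactly {1, 2, 3, 4, 5, 6, 7, 8} — 8 values for 8 variables — and 3 appears only in cell 8's list, so cell 8 = 3.
The 7 still-open variables draw from only 7 values {1, 2, 4, 5, 6, 7, 8}, so each is used; only cell 4 can be 6, hence cell 4 = 6.
cell 1 and cell 6 share exactly the 2 values {5, 8}; by pigeonhole those values go to them, so strike 5, 8 from cell 2, cell 7.
cell 2's domain is down to {2}, so cell 2 = 2. So cell 3, cell 7 can't be 2.
So 1 goes to cell 7.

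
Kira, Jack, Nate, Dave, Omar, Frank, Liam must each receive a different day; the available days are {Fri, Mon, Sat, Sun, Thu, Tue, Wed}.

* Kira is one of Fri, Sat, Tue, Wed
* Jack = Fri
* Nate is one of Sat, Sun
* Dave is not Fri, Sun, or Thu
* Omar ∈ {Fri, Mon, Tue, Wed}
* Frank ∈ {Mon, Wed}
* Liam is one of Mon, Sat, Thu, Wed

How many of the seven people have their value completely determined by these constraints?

Jack's domain is down to {Fri}, so Jack = Fri. So Kira, Omar can't be Fri.
The 6 still-open variables together cover exactly {Mon, Sat, Sun, Thu, Tue, Wed} — 6 values for 6 variables — and Sun appears only in Nate's list, so Nate = Sun.
Among the 5 still-open variables, Thu fits only Liam (and all 5 values in {Mon, Sat, Thu, Tue, Wed} must be used), so Liam = Thu.
Determined: Jack=Fri, Nate=Sun, Liam=Thu. The other people each still have more than one consistent value. That makes 3.

3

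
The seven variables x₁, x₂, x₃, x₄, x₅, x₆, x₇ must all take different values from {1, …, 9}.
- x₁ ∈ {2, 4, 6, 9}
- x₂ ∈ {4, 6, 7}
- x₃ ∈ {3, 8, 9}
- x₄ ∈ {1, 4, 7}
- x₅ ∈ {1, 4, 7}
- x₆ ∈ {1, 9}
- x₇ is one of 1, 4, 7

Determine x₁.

The 3 variables x₄, x₅, x₇ are confined to {1, 4, 7}, which locks those values in; drop them from x₁, x₂, x₆.
x₂'s domain is down to {6}, so x₂ = 6. Eliminate 6 elsewhere: x₁.
x₆ must be 9 (only option left). Remove 9 from x₁, x₃.
So x₁ = 2.

2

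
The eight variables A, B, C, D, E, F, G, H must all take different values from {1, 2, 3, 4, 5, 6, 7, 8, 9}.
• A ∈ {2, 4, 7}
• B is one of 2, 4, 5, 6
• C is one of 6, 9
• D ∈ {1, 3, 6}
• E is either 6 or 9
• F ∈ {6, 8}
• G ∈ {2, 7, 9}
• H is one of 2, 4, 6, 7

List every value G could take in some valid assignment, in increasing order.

2, 7

C and E between them cover only {6, 9} — a naked pair. Remove those values from B, D, F, G, H.
F has just one choice, so F = 8.
A, G, H share exactly the 3 values {2, 4, 7}; by pigeonhole those values go to them, so strike 2, 4, 7 from B.
B must be 5 (only option left).
No further eliminations apply; G can still be any of 2, 7.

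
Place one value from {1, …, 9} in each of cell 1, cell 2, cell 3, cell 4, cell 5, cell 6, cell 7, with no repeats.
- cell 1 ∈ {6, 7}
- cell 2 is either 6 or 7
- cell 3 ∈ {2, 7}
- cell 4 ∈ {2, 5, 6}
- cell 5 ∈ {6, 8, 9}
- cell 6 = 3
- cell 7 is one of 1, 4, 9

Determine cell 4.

cell 6's domain is down to {3}, so cell 6 = 3.
The 2 variables cell 1 and cell 2 are confined to {6, 7}, which locks those values in; drop them from cell 3, cell 4, cell 5.
cell 3 must be 2 (only option left). Strike 2 from cell 4.
So cell 4 = 5.

5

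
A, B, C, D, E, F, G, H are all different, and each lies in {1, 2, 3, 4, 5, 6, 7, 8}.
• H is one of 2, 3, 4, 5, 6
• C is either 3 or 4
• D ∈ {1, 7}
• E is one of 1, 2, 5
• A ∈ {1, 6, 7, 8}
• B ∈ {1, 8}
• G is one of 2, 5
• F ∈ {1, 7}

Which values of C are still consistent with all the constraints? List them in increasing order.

3, 4

D and F share exactly the 2 values {1, 7}; by pigeonhole those values go to them, so strike 1, 7 from A, B, E.
B must be 8 (only option left). So A can't be 8.
A has just one choice, so A = 6. So H can't be 6.
The 2 variables E and G are confined to {2, 5}, which locks those values in; drop them from H.
No further eliminations apply; C can still be any of 3, 4.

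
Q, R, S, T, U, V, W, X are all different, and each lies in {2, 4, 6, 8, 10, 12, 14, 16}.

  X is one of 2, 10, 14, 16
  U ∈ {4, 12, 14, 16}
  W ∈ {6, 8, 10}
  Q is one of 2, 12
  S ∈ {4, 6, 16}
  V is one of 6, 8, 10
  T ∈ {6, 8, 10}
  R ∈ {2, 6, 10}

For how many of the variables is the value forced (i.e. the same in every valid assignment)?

T, V, W between them cover only {6, 8, 10} — a naked triple. Remove those values from R, S, X.
That leaves R = 2. Strike 2 from Q, X.
Q must be 12 (only option left). So U can't be 12.
Determined: Q=12, R=2. The other variables each still have more than one consistent value. That makes 2.

2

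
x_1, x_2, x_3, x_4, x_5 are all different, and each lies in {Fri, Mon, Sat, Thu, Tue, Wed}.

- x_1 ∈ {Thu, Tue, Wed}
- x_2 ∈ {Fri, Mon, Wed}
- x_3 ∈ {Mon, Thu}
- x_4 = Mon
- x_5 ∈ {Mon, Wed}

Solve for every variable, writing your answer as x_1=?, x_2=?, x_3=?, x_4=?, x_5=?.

x_4's domain is down to {Mon}, so x_4 = Mon. Remove Mon from x_2, x_3, x_5.
x_5 has just one choice, so x_5 = Wed. So x_1, x_2 can't be Wed.
That leaves x_2 = Fri.
x_3's domain is down to {Thu}, so x_3 = Thu. Strike Thu from x_1.
x_1 must be Tue (only option left).

x_1=Tue, x_2=Fri, x_3=Thu, x_4=Mon, x_5=Wed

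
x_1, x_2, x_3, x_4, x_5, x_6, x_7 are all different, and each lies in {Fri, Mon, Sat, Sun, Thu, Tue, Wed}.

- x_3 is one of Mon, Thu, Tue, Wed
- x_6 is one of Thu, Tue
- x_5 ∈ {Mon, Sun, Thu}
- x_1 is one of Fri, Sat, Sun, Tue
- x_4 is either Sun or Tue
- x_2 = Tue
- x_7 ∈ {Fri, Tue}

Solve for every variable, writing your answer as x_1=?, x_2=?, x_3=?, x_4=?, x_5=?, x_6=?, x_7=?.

x_2's domain is down to {Tue}, so x_2 = Tue. Strike Tue from x_1, x_3, x_4, x_6, x_7.
x_4 must be Sun (only option left). Strike Sun from x_1, x_5.
x_6 has just one choice, so x_6 = Thu. So x_3, x_5 can't be Thu.
x_7 must be Fri (only option left). Strike Fri from x_1.
x_1 has just one choice, so x_1 = Sat.
That leaves x_5 = Mon. Eliminate Mon elsewhere: x_3.
x_3 has just one choice, so x_3 = Wed.

x_1=Sat, x_2=Tue, x_3=Wed, x_4=Sun, x_5=Mon, x_6=Thu, x_7=Fri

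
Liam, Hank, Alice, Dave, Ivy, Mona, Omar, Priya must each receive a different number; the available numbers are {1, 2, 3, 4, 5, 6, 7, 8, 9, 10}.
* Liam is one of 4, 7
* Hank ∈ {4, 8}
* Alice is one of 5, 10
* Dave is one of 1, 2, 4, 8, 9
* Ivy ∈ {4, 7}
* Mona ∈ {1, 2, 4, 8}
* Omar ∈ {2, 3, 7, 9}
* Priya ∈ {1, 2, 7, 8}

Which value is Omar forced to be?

3

The 2 variables Liam and Ivy are confined to {4, 7}, which locks those values in; drop them from Hank, Dave, Mona, Omar, Priya.
That leaves Hank = 8. So Dave, Mona, Priya can't be 8.
Mona and Priya share exactly the 2 values {1, 2}; by pigeonhole those values go to them, so strike 1, 2 from Dave, Omar.
Dave must be 9 (only option left). Eliminate 9 elsewhere: Omar.
So Omar = 3.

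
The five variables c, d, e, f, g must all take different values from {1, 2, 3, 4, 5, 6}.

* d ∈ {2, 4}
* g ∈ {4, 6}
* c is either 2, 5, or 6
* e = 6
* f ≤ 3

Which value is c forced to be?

e's domain is down to {6}, so e = 6. Remove 6 from c, g.
That leaves g = 4. Strike 4 from d.
d must be 2 (only option left). Strike 2 from c, f.
So c = 5.

5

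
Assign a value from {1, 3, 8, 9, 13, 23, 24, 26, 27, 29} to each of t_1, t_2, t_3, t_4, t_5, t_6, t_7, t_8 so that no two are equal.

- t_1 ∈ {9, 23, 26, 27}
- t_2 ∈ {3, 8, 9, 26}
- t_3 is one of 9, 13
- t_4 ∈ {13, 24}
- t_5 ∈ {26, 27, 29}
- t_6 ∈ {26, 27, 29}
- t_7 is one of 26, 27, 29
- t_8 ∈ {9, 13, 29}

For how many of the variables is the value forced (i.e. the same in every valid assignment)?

2

The 3 variables t_5, t_6, t_7 are confined to {26, 27, 29}, which locks those values in; drop them from t_1, t_2, t_8.
t_3 and t_8 share exactly the 2 values {9, 13}; by pigeonhole those values go to them, so strike 9, 13 from t_1, t_2, t_4.
t_1's domain is down to {23}, so t_1 = 23.
t_4's domain is down to {24}, so t_4 = 24.
Determined: t_1=23, t_4=24. The other variables each still have more than one consistent value. That makes 2.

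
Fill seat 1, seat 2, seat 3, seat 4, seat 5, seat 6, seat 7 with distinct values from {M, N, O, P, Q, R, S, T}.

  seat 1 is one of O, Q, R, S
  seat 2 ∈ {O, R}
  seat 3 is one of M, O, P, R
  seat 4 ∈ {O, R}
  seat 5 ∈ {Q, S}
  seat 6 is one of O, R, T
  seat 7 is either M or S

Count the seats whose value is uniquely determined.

3

Among the 7 variables, P fits only seat 3 (and all 7 values in {M, O, P, Q, R, S, T} must be used), so seat 3 = P.
Among the 6 still-open variables, M fits only seat 7 (and all 6 values in {M, O, Q, R, S, T} must be used), so seat 7 = M.
Among the 5 still-open variables, T fits only seat 6 (and all 5 values in {O, Q, R, S, T} must be used), so seat 6 = T.
seat 2 and seat 4 between them cover only {O, R} — a naked pair. Remove those values from seat 1.
Determined: seat 3=P, seat 6=T, seat 7=M. The other seats each still have more than one consistent value. That makes 3.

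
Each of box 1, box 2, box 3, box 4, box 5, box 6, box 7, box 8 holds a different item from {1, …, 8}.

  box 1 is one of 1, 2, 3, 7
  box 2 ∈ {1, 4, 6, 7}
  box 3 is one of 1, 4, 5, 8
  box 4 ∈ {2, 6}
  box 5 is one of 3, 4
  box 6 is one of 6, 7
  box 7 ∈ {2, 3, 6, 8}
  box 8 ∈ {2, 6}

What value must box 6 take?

7

The 8 variables together cover exactly {1, 2, 3, 4, 5, 6, 7, 8} — 8 values for 8 variables — and 5 appears only in box 3's list, so box 3 = 5.
The 7 still-open variables together cover exactly {1, 2, 3, 4, 6, 7, 8} — 7 values for 7 variables — and 8 appears only in box 7's list, so box 7 = 8.
box 4 and box 8 between them cover only {2, 6} — a naked pair. Remove those values from box 1, box 2, box 6.
So box 6 = 7.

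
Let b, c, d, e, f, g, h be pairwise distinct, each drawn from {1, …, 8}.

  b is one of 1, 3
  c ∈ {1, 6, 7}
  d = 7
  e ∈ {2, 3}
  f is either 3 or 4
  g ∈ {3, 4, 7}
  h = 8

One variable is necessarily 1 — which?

d has just one choice, so d = 7. So c, g can't be 7.
h must be 8 (only option left).
The 5 still-open variables draw from only 5 values {1, 2, 3, 4, 6}, so each is used; only e can be 2, hence e = 2.
Among the 4 still-open variables, 6 fits only c (and all 4 values in {1, 3, 4, 6} must be used), so c = 6.
The 3 still-open variables draw from only 3 values {1, 3, 4}, so each is used; only b can be 1, hence b = 1.

b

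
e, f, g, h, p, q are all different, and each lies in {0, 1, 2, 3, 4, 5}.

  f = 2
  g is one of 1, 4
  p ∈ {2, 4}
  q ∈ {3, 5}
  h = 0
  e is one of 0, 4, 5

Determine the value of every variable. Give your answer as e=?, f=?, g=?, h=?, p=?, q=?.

e=5, f=2, g=1, h=0, p=4, q=3

f has just one choice, so f = 2. Strike 2 from p.
h has just one choice, so h = 0. Strike 0 from e.
That leaves p = 4. So e, g can't be 4.
e's domain is down to {5}, so e = 5. So q can't be 5.
That leaves g = 1.
q must be 3 (only option left).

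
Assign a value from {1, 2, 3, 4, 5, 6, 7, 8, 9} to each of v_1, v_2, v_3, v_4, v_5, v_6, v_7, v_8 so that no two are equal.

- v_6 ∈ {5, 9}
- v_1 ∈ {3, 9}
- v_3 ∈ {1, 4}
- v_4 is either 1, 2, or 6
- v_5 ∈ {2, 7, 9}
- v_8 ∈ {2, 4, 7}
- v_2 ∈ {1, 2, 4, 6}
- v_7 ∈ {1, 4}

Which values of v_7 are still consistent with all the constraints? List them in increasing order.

1, 4

The 8 variables draw from only 8 values {1, 2, 3, 4, 5, 6, 7, 9}, so each is used; only v_1 can be 3, hence v_1 = 3.
The 7 still-open variables together cover exactly {1, 2, 4, 5, 6, 7, 9} — 7 values for 7 variables — and 5 appears only in v_6's list, so v_6 = 5.
The 6 still-open variables together cover exactly {1, 2, 4, 6, 7, 9} — 6 values for 6 variables — and 9 appears only in v_5's list, so v_5 = 9.
The 5 still-open variables together cover exactly {1, 2, 4, 6, 7} — 5 values for 5 variables — and 7 appears only in v_8's list, so v_8 = 7.
v_3 and v_7 share exactly the 2 values {1, 4}; by pigeonhole those values go to them, so strike 1, 4 from v_2, v_4.
No further eliminations apply; v_7 can still be any of 1, 4.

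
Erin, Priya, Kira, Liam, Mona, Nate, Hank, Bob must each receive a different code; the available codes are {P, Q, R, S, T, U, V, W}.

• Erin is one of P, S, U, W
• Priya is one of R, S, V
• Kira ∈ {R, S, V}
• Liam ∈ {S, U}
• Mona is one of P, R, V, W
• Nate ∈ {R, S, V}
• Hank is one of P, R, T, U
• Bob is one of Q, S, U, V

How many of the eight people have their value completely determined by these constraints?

The 8 variables draw from only 8 values {P, Q, R, S, T, U, V, W}, so each is used; only Bob can be Q, hence Bob = Q.
Among the 7 still-open variables, T fits only Hank (and all 7 values in {P, R, S, T, U, V, W} must be used), so Hank = T.
Priya, Kira, Nate between them cover only {R, S, V} — a naked triple. Remove those values from Erin, Liam, Mona.
That leaves Liam = U. Eliminate U elsewhere: Erin.
Determined: Liam=U, Hank=T, Bob=Q. The other people each still have more than one consistent value. That makes 3.

3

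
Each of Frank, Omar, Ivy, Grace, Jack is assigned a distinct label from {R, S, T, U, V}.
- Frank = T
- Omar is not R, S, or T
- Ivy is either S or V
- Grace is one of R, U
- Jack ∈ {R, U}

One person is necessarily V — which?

Frank has just one choice, so Frank = T.
The 4 still-open variables draw from only 4 values {R, S, U, V}, so each is used; only Ivy can be S, hence Ivy = S.
Among the 3 still-open variables, V fits only Omar (and all 3 values in {R, U, V} must be used), so Omar = V.

Omar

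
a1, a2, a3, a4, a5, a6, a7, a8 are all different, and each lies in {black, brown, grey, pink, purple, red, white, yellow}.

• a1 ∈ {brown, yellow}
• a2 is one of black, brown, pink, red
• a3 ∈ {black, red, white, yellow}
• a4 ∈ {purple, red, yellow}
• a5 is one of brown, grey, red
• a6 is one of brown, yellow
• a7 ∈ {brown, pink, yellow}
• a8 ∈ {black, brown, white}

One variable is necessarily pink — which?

The 8 variables draw from only 8 values {black, brown, grey, pink, purple, red, white, yellow}, so each is used; only a5 can be grey, hence a5 = grey.
Among the 7 still-open variables, purple fits only a4 (and all 7 values in {black, brown, pink, purple, red, white, yellow} must be used), so a4 = purple.
The 2 variables a1 and a6 are confined to {brown, yellow}, which locks those values in; drop them from a2, a3, a7, a8.
So pink goes to a7.

a7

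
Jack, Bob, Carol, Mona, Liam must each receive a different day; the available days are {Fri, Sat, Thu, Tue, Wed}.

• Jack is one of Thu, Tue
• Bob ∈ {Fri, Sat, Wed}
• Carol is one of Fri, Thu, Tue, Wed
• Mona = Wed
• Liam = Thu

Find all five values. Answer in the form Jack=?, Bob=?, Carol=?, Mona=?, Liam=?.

Mona must be Wed (only option left). Eliminate Wed elsewhere: Bob, Carol.
That leaves Liam = Thu. Remove Thu from Jack, Carol.
That leaves Jack = Tue. Strike Tue from Carol.
Carol has just one choice, so Carol = Fri. So Bob can't be Fri.
Bob has just one choice, so Bob = Sat.

Jack=Tue, Bob=Sat, Carol=Fri, Mona=Wed, Liam=Thu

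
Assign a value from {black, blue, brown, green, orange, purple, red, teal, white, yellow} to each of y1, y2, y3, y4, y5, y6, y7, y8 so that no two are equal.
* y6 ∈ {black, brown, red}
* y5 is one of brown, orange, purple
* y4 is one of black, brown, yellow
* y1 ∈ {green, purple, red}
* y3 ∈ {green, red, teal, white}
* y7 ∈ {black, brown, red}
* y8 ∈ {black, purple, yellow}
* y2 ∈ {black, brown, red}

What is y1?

green

The 3 variables y2, y6, y7 are confined to {black, brown, red}, which locks those values in; drop them from y1, y3, y4, y5, y8.
y4 must be yellow (only option left). Strike yellow from y8.
y8 must be purple (only option left). Strike purple from y1, y5.
So y1 = green.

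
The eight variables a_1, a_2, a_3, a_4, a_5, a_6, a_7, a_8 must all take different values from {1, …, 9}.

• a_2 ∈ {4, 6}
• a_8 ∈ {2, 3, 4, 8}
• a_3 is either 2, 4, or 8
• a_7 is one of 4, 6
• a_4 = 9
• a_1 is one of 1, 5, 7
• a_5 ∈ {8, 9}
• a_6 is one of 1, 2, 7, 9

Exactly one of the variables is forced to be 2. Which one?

a_4's domain is down to {9}, so a_4 = 9. So a_5, a_6 can't be 9.
a_5 must be 8 (only option left). Strike 8 from a_3, a_8.
a_2 and a_7 share exactly the 2 values {4, 6}; by pigeonhole those values go to them, so strike 4, 6 from a_3, a_8.

a_3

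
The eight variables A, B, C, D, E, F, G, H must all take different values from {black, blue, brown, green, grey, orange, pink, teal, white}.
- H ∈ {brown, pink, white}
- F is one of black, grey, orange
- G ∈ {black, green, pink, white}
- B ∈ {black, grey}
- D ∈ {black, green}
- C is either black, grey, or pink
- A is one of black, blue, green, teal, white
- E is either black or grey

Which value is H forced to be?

brown

B and E between them cover only {black, grey} — a naked pair. Remove those values from A, C, D, F, G.
C's domain is down to {pink}, so C = pink. So G, H can't be pink.
D has just one choice, so D = green. So A, G can't be green.
F has just one choice, so F = orange.
G must be white (only option left). Eliminate white elsewhere: A, H.
So H = brown.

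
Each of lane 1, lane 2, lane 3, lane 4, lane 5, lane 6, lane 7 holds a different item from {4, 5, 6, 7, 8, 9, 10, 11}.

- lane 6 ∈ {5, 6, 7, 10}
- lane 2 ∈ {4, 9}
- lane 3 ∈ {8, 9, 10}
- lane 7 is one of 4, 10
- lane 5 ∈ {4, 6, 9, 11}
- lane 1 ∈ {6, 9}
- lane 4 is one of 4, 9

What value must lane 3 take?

8

The 2 variables lane 2 and lane 4 are confined to {4, 9}, which locks those values in; drop them from lane 1, lane 3, lane 5, lane 7.
lane 1's domain is down to {6}, so lane 1 = 6. Strike 6 from lane 5, lane 6.
lane 5 has just one choice, so lane 5 = 11.
lane 7's domain is down to {10}, so lane 7 = 10. Strike 10 from lane 3, lane 6.
So lane 3 = 8.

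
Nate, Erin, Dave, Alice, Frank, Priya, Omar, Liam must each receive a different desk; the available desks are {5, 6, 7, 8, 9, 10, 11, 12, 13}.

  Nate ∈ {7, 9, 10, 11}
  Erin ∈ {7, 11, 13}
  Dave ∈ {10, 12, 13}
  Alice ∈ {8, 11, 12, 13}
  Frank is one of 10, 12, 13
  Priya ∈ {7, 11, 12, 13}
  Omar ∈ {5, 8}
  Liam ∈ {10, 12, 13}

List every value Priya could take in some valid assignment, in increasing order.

Among the 8 variables, 5 fits only Omar (and all 8 values in {5, 7, 8, 9, 10, 11, 12, 13} must be used), so Omar = 5.
The 7 still-open variables together cover exactly {7, 8, 9, 10, 11, 12, 13} — 7 values for 7 variables — and 8 appears only in Alice's list, so Alice = 8.
Among the 6 still-open variables, 9 fits only Nate (and all 6 values in {7, 9, 10, 11, 12, 13} must be used), so Nate = 9.
Dave, Frank, Liam between them cover only {10, 12, 13} — a naked triple. Remove those values from Erin, Priya.
No further eliminations apply; Priya can still be any of 7, 11.

7, 11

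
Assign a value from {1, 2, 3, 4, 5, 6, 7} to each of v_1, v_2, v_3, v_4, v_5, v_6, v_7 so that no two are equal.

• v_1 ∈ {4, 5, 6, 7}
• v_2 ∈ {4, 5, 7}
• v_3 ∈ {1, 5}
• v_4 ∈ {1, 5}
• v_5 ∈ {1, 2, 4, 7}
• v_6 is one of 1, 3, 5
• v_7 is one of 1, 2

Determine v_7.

2

The 7 variables together cover exactly {1, 2, 3, 4, 5, 6, 7} — 7 values for 7 variables — and 3 appears only in v_6's list, so v_6 = 3.
The 6 still-open variables together cover exactly {1, 2, 4, 5, 6, 7} — 6 values for 6 variables — and 6 appears only in v_1's list, so v_1 = 6.
v_3 and v_4 share exactly the 2 values {1, 5}; by pigeonhole those values go to them, so strike 1, 5 from v_2, v_5, v_7.
So v_7 = 2.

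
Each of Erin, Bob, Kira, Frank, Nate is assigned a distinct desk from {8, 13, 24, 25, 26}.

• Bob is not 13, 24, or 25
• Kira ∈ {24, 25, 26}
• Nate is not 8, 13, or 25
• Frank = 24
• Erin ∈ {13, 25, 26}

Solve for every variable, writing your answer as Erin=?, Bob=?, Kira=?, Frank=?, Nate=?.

Erin=13, Bob=8, Kira=25, Frank=24, Nate=26

Frank's domain is down to {24}, so Frank = 24. Remove 24 from Kira, Nate.
Nate has just one choice, so Nate = 26. So Erin, Bob, Kira can't be 26.
Bob must be 8 (only option left).
Kira must be 25 (only option left). Strike 25 from Erin.
Erin has just one choice, so Erin = 13.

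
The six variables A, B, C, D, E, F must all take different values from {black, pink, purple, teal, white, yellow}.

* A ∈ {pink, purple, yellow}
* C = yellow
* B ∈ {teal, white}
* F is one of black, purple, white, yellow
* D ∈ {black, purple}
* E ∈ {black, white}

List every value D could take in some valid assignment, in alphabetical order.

C has just one choice, so C = yellow. So A, F can't be yellow.
Among the 5 still-open variables, pink fits only A (and all 5 values in {black, pink, purple, teal, white} must be used), so A = pink.
The 4 still-open variables together cover exactly {black, purple, teal, white} — 4 values for 4 variables — and teal appears only in B's list, so B = teal.
No further eliminations apply; D can still be any of black, purple.

black, purple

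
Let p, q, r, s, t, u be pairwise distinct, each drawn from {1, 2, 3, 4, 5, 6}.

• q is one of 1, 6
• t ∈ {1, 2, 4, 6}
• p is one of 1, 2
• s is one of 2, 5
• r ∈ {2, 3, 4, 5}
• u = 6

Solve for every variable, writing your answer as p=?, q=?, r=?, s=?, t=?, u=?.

p=2, q=1, r=3, s=5, t=4, u=6

u's domain is down to {6}, so u = 6. Eliminate 6 elsewhere: q, t.
q has just one choice, so q = 1. So p, t can't be 1.
p's domain is down to {2}, so p = 2. Strike 2 from r, s, t.
That leaves s = 5. Remove 5 from r.
t's domain is down to {4}, so t = 4. Strike 4 from r.
That leaves r = 3.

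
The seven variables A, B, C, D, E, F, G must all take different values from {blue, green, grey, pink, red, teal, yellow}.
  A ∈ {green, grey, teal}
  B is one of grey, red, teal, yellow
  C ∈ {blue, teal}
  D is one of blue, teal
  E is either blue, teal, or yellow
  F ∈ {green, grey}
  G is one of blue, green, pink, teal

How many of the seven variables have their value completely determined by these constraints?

The 7 variables draw from only 7 values {blue, green, grey, pink, red, teal, yellow}, so each is used; only G can be pink, hence G = pink.
Among the 6 still-open variables, red fits only B (and all 6 values in {blue, green, grey, red, teal, yellow} must be used), so B = red.
The 5 still-open variables draw from only 5 values {blue, green, grey, teal, yellow}, so each is used; only E can be yellow, hence E = yellow.
C and D share exactly the 2 values {blue, teal}; by pigeonhole those values go to them, so strike blue, teal from A.
Determined: B=red, E=yellow, G=pink. The other variables each still have more than one consistent value. That makes 3.

3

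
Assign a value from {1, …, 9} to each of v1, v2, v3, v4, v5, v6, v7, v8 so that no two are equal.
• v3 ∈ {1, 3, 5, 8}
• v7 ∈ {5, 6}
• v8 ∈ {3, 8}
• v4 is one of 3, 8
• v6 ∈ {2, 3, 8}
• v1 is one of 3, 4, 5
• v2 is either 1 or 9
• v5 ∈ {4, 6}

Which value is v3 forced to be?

The 8 variables together cover exactly {1, 2, 3, 4, 5, 6, 8, 9} — 8 values for 8 variables — and 2 appears only in v6's list, so v6 = 2.
The 7 still-open variables draw from only 7 values {1, 3, 4, 5, 6, 8, 9}, so each is used; only v2 can be 9, hence v2 = 9.
Among the 6 still-open variables, 1 fits only v3 (and all 6 values in {1, 3, 4, 5, 6, 8} must be used), so v3 = 1.

1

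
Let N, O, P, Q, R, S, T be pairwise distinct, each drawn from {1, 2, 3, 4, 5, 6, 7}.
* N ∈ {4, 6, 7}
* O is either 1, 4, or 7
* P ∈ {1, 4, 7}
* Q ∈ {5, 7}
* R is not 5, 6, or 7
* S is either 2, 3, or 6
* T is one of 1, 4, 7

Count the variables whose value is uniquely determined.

2

The 7 variables together cover exactly {1, 2, 3, 4, 5, 6, 7} — 7 values for 7 variables — and 5 appears only in Q's list, so Q = 5.
The 3 variables O, P, T are confined to {1, 4, 7}, which locks those values in; drop them from N, R.
N has just one choice, so N = 6. Remove 6 from S.
Determined: N=6, Q=5. The other variables each still have more than one consistent value. That makes 2.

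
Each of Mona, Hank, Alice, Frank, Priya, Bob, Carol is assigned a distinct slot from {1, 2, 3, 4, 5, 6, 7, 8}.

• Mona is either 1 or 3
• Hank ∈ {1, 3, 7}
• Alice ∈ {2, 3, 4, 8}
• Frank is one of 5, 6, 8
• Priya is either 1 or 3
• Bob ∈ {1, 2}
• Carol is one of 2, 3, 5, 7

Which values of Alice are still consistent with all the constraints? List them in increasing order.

4, 8

The 2 variables Mona and Priya are confined to {1, 3}, which locks those values in; drop them from Hank, Alice, Bob, Carol.
Hank must be 7 (only option left). Remove 7 from Carol.
That leaves Bob = 2. Remove 2 from Alice, Carol.
Carol must be 5 (only option left). Eliminate 5 elsewhere: Frank.
No further eliminations apply; Alice can still be any of 4, 8.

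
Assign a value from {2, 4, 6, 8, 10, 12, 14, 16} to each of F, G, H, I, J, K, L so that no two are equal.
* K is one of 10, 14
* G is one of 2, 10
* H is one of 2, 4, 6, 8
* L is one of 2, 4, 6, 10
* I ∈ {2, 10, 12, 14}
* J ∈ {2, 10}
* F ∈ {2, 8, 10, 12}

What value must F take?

8

The 2 variables G and J are confined to {2, 10}, which locks those values in; drop them from F, H, I, K, L.
That leaves K = 14. Strike 14 from I.
I's domain is down to {12}, so I = 12. Strike 12 from F.
So F = 8.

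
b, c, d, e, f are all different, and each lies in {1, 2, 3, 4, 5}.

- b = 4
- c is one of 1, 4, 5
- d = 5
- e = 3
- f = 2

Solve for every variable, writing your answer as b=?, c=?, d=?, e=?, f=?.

b must be 4 (only option left). Strike 4 from c.
d must be 5 (only option left). Remove 5 from c.
That leaves e = 3.
That leaves f = 2.
c must be 1 (only option left).

b=4, c=1, d=5, e=3, f=2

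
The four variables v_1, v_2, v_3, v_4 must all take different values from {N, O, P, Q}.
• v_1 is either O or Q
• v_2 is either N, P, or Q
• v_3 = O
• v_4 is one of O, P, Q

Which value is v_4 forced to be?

v_3 must be O (only option left). Strike O from v_1, v_4.
v_1 must be Q (only option left). So v_2, v_4 can't be Q.
So v_4 = P.

P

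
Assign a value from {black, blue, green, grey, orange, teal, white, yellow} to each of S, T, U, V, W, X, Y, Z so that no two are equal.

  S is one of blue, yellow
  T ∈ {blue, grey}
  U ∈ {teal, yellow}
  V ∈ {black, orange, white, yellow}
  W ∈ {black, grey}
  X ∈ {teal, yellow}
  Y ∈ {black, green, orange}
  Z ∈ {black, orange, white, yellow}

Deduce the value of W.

Among the 8 variables, green fits only Y (and all 8 values in {black, blue, green, grey, orange, teal, white, yellow} must be used), so Y = green.
U and X between them cover only {teal, yellow} — a naked pair. Remove those values from S, V, Z.
S must be blue (only option left). Remove blue from T.
T has just one choice, so T = grey. Eliminate grey elsewhere: W.
So W = black.

black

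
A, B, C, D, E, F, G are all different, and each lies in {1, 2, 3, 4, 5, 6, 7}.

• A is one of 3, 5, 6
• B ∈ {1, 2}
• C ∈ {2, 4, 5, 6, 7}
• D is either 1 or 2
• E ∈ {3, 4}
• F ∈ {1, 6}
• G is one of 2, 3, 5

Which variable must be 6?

F

Among the 7 variables, 7 fits only C (and all 7 values in {1, 2, 3, 4, 5, 6, 7} must be used), so C = 7.
The 6 still-open variables together cover exactly {1, 2, 3, 4, 5, 6} — 6 values for 6 variables — and 4 appears only in E's list, so E = 4.
B and D share exactly the 2 values {1, 2}; by pigeonhole those values go to them, so strike 1, 2 from F, G.
So 6 goes to F.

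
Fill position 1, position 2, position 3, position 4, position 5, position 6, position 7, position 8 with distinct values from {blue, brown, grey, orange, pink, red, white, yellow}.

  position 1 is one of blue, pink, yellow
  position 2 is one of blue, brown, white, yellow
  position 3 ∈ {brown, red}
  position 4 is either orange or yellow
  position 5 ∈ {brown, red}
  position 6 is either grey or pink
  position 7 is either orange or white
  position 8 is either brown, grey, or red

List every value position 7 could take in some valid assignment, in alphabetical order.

orange, white

position 3 and position 5 share exactly the 2 values {brown, red}; by pigeonhole those values go to them, so strike brown, red from position 2, position 8.
That leaves position 8 = grey. Strike grey from position 6.
That leaves position 6 = pink. Strike pink from position 1.
No further eliminations apply; position 7 can still be any of orange, white.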